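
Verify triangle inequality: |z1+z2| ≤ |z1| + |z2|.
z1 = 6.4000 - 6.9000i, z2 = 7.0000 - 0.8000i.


|z1| = sqrt(6.4^2 + (-6.9)^2) = sqrt(88.57) = 9.4112
|z2| = sqrt(7^2 + (-0.8)^2) = sqrt(49.64) = 7.0456
z1+z2 = 13.4000 - 7.7000i
|z1+z2| = sqrt(238.85) = 15.4548
|z1|+|z2| = 9.4112 + 7.0456 = 16.4568

|z1+z2| = 15.4548 ≤ |z1|+|z2| = 16.4568 (verified)


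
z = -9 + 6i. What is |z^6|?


|z| = sqrt(81+36) = sqrt(117) = 10.8167
|z^6| = |z|^6 = (sqrt(117))^6 = 117^3 = 1601613

|z^6| = 1601613


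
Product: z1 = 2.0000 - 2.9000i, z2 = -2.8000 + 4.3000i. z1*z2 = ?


Real = 2*(-2.8) - (-2.9)*4.3 = -5.6 - (-12.47) = 6.87
Imag = 2*4.3 - (2.8)*(-2.9) = 8.6 + 8.12 = 16.72

6.8700 + 16.7200i


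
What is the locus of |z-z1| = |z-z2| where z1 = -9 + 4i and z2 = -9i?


Equal distances means the locus is the perpendicular bisector of z1 and z2.
Midpoint = ((-9+0)/2, (4+(-9))/2) = (-4.5000, -2.5000)

Perpendicular bisector through (-4.5000, -2.5000)


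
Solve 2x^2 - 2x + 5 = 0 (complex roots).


disc = (-2)^2 - 4*2*5 = 4 - 40 = -36
sqrt(|disc|) = sqrt(36) = 6.0000
Real part = 2/(2*2) = 0.5000
Imag part = 6.0000/(2*2) = 1.5000

0.5000 ± 1.5000i


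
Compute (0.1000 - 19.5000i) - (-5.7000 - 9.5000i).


Real: 0.1 + 5.7 = 5.8
Imag: -19.5 + 9.5 = -10

5.8000 - 10.0000i


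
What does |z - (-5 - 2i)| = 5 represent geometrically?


|z - z0| = r is a circle with center z0 and radius r.
Center = (-5, -2), radius = 5

Circle with center (-5, -2) and radius 5


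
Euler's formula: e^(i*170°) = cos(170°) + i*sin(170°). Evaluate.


cos(170°) = -0.9848
sin(170°) = 0.1736

e^(i*170°) = -0.9848 + 0.1736i


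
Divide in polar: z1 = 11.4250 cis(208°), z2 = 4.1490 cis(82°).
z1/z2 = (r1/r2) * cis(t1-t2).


r = 11.4250 / 4.1490 = 2.7537
theta = 208° - 82° = 126° = 126° (mod 360)

2.7537 cis(126°)


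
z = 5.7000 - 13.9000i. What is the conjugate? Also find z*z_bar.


z_bar = 5.7000 + 13.9000i
z*z_bar = 5.7^2 + (-13.9)^2 = 32.49 + 193.21 = 225.7

z_bar = 5.7000 + 13.9000i, z*z_bar = 225.7


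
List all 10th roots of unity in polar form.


The 10th roots of unity are cis(360k/10°) for k=0..9
Angle step = 360/10 = 36°
Primitive root: cis(36°)
Primitive root = 0.8090 + 0.5878i

10 roots at angles: 0°, 36°, 72°, 108°, 144°, 180°, 216°, 252°, 288°, 324°


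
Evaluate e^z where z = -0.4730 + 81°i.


e^-0.4730 = 0.62313
cos(81°) = 0.1564
sin(81°) = 0.9877
Real = 0.62313*0.1564 = 0.0975
Imag = 0.62313*0.9877 = 0.6155

0.0975 + 0.6155i


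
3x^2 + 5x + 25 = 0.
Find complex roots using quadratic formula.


disc = 5^2 - 4*3*25 = 25 - 300 = -275
sqrt(|disc|) = sqrt(275) = 16.5831
Real part = -5/(2*3) = -0.8333
Imag part = 16.5831/(2*3) = 2.7639

-0.8333 ± 2.7639i


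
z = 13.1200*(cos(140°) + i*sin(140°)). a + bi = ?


a = 13.1200*cos(140°) = 13.1200*(-0.766044) = -10.0505
b = 13.1200*sin(140°) = 13.1200*0.64279 = 8.4334

-10.0505 + 8.4334i


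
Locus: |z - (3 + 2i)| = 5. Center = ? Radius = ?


|z - z0| = r is a circle with center z0 and radius r.
Center = (3, 2), radius = 5

Circle with center (3, 2) and radius 5


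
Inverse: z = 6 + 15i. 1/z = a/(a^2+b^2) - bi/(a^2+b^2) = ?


|z|^2 = 36+225 = 261
1/z = (6 - 15i)/261

1/z = 0.0230 - 0.0575i


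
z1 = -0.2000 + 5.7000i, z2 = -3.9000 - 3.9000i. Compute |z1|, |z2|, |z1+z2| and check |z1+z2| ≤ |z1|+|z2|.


|z1| = sqrt((-0.2)^2 + 5.7^2) = sqrt(32.53) = 5.7035
|z2| = sqrt((-3.9)^2 + (-3.9)^2) = sqrt(30.42) = 5.5154
z1+z2 = -4.1000 + 1.8000i
|z1+z2| = sqrt(20.05) = 4.4777
|z1|+|z2| = 5.7035 + 5.5154 = 11.2189

|z1+z2| = 4.4777 ≤ |z1|+|z2| = 11.2189 (verified)


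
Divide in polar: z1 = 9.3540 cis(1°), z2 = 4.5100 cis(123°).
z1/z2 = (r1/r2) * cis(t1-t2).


r = 9.3540 / 4.5100 = 2.0741
theta = 1° - 123° = -122° = 238° (mod 360)

2.0741 cis(238°)


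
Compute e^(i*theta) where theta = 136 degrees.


cos(136°) = -0.7193
sin(136°) = 0.6947

e^(i*136°) = -0.7193 + 0.6947i


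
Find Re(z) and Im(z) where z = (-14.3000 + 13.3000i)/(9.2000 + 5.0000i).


Multiply by conjugate: (-14.3000 + 13.3000i)(9.2000 - 5.0000i) / (9.2^2 + 5^2)
Numerator real = -14.3*9.2 + 13.3*5 = -65.06
Numerator imag = 13.3*9.2 - (-14.3)*5 = 193.86
Denominator = 109.64
Re(z) = -65.06/109.64 = -0.5934
Im(z) = 193.86/109.64 = 1.7682

Re(z) = -0.5934, Im(z) = 1.7682


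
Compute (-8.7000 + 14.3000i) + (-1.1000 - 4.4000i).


Real: -8.7 - 1.1 = -9.8
Imag: 14.3 - 4.4 = 9.9

-9.8000 + 9.9000i


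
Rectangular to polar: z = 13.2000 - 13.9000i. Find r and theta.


r = sqrt(174.24+193.21) = sqrt(367.45) = 19.1690
theta = atan2(-13.9, 13.2) = -46.4796 degrees

r = 19.1690, theta = -46.4796 degrees


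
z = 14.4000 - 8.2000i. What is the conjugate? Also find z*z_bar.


z_bar = 14.4000 + 8.2000i
z*z_bar = 14.4^2 + (-8.2)^2 = 207.36 + 67.24 = 274.6

z_bar = 14.4000 + 8.2000i, z*z_bar = 274.6


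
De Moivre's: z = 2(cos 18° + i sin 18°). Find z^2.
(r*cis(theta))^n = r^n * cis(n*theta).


r^2 = 2^2 = 4
n*theta = 2*18° = 36° = 36° (mod 360)
a = 4*cos(36°) = 3.2361
b = 4*sin(36°) = 2.3511

4 cis(36°) = 3.2361 + 2.3511i


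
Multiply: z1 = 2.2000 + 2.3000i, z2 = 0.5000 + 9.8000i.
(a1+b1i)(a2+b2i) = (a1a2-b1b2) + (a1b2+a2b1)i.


Real = 2.2*0.5 - 2.3*9.8 = 1.1 - 22.54 = -21.44
Imag = 2.2*9.8 + 0.5*2.3 = 21.56 + 1.15 = 22.71

-21.4400 + 22.7100i


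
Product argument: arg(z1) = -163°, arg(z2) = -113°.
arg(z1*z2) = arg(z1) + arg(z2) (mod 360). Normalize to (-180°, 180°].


arg(z1*z2) = -163° - 113° = -276°
Normalized to (-180°, 180°]: 84°

84°


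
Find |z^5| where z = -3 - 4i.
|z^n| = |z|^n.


|z| = sqrt(9+16) = sqrt(25) = 5
|z^5| = |z|^5 = 5^5 = 3125

|z^5| = 3125


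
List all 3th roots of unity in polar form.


The 3th roots of unity are cis(360k/3°) for k=0..2
Angle step = 360/3 = 120°
Primitive root: cis(120°)
Primitive root = -0.5000 + 0.8660i

3 roots at angles: 0°, 120°, 240°


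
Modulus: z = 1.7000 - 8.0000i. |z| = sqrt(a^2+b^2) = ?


|z| = sqrt(1.7^2 + (-8)^2) = sqrt(2.89 + 64) = sqrt(66.89) = 8.1786

|z| = 8.1786


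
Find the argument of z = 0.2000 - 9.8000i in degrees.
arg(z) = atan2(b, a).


Re = 0.2, Im = -9.8
arg = atan2(-9.8, 0.2) = -88.8309 degrees

arg(z) = -88.8309 degrees


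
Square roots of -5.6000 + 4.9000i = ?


|z| = sqrt(31.36+24.01) = 7.4411
sqrt((|z|+a)/2) = sqrt((7.4411+(-5.6))/2) = sqrt(0.9206) = 0.9595
sqrt((|z|-a)/2) = sqrt((7.4411-(-5.6))/2) = sqrt(6.5206) = 2.5535

±(0.9595 + 2.5535i) i.e. 0.9595 + 2.5535i and -0.9595 - 2.5535i


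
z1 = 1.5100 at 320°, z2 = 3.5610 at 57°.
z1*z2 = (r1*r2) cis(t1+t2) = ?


r = 1.5100 * 3.5610 = 5.3771
theta = 320° + 57° = 377° = 17° (mod 360)

5.3771 cis(17°)


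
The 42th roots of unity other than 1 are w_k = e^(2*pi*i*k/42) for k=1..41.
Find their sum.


With w = e^(2*pi*i/42), all 42 of the 42th roots of unity w^0 = 1, w, ..., w^(41) sum to 0: 1 + w + ... + w^(41) = (1 - w^42)/(1 - w) = 0 since w^42 = 1, w ≠ 1.
Removing the root 1: w + w^2 + ... + w^(41) = 0 - 1 = -1

Sum = -1


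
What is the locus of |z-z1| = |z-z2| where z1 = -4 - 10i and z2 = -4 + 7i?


Equal distances means the locus is the perpendicular bisector of z1 and z2.
Midpoint = ((-4+(-4))/2, (-10+7)/2) = (-4.0000, -1.5000)

Perpendicular bisector through (-4.0000, -1.5000)


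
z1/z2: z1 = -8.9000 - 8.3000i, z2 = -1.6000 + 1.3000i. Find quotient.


Conjugate of z2 = -1.6000 - 1.3000i
Numerator: (-8.9000 - 8.3000i)(-1.6000 - 1.3000i) = 3.4500 + 24.8500i
Denominator: (-1.6)^2 + 1.3^2 = 4.25
Result = (3.4500 + 24.8500i)/4.25

0.8118 + 5.8471i


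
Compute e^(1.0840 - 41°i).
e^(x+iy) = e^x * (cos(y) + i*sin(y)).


e^1.0840 = 2.9565
cos(-41°) = 0.7547
sin(-41°) = -0.65606
Real = 2.9565*0.7547 = 2.2313
Imag = 2.9565*(-0.65606) = -1.9396

2.2313 - 1.9396i


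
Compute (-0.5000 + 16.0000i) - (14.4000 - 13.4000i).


Real: -0.5 - 14.4 = -14.9
Imag: 16 + 13.4 = 29.4

-14.9000 + 29.4000i


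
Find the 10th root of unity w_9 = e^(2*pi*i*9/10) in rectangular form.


Angle = 360*9/10 = 324°
a = cos(324°) = 0.8090
b = sin(324°) = -0.5878

0.8090 - 0.5878i


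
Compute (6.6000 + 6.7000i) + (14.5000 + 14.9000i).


Real: 6.6 + 14.5 = 21.1
Imag: 6.7 + 14.9 = 21.6

21.1000 + 21.6000i


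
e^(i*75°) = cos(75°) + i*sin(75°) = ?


cos(75°) = 0.2588
sin(75°) = 0.9659

e^(i*75°) = 0.2588 + 0.9659i


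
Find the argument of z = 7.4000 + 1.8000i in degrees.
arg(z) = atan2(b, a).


Re = 7.4, Im = 1.8
arg = atan2(1.8, 7.4) = 13.6713 degrees

arg(z) = 13.6713 degrees


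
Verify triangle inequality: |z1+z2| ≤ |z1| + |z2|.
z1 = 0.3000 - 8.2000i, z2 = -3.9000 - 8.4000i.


|z1| = sqrt(0.3^2 + (-8.2)^2) = sqrt(67.33) = 8.2055
|z2| = sqrt((-3.9)^2 + (-8.4)^2) = sqrt(85.77) = 9.2612
z1+z2 = -3.6000 - 16.6000i
|z1+z2| = sqrt(288.52) = 16.9859
|z1|+|z2| = 8.2055 + 9.2612 = 17.4667

|z1+z2| = 16.9859 ≤ |z1|+|z2| = 17.4667 (verified)


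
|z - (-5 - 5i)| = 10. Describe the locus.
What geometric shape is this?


|z - z0| = r is a circle with center z0 and radius r.
Center = (-5, -5), radius = 10

Circle with center (-5, -5) and radius 10


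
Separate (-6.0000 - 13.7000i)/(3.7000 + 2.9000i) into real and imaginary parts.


Multiply by conjugate: (-6.0000 - 13.7000i)(3.7000 - 2.9000i) / (3.7^2 + 2.9^2)
Numerator real = -6*3.7 - (13.7)*2.9 = -61.93
Numerator imag = -13.7*3.7 - (-6)*2.9 = -33.29
Denominator = 22.1
Re(z) = -61.93/22.1 = -2.8023
Im(z) = -33.29/22.1 = -1.5063

Re(z) = -2.8023, Im(z) = -1.5063


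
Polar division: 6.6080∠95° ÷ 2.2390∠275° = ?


r = 6.6080 / 2.2390 = 2.9513
theta = 95° - 275° = -180° = 180° (mod 360)

2.9513 cis(180°)


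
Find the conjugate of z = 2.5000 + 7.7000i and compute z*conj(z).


z_bar = 2.5000 - 7.7000i
z*z_bar = 2.5^2 + 7.7^2 = 6.25 + 59.29 = 65.54

z_bar = 2.5000 - 7.7000i, z*z_bar = 65.54


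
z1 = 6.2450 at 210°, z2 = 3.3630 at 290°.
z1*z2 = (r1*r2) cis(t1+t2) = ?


r = 6.2450 * 3.3630 = 21.0019
theta = 210° + 290° = 500° = 140° (mod 360)

21.0019 cis(140°)


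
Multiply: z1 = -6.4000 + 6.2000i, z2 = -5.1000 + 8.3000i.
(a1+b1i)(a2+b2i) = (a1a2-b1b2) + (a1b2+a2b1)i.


Real = -6.4*(-5.1) - 6.2*8.3 = 32.64 - 51.46 = -18.82
Imag = -6.4*8.3 - (5.1)*6.2 = -53.12 - (31.62) = -84.74

-18.8200 - 84.7400i


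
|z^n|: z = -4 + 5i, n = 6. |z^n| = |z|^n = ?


|z| = sqrt(16+25) = sqrt(41) = 6.4031
|z^6| = |z|^6 = (sqrt(41))^6 = 41^3 = 68921

|z^6| = 68921


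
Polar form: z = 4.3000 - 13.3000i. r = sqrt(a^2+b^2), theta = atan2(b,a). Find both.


r = sqrt(18.49+176.89) = sqrt(195.38) = 13.9778
theta = atan2(-13.3, 4.3) = -72.0836 degrees

r = 13.9778, theta = -72.0836 degrees


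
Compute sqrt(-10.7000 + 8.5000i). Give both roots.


|z| = sqrt(114.49+72.25) = 13.6653
sqrt((|z|+a)/2) = sqrt((13.6653+(-10.7))/2) = sqrt(1.4826) = 1.2176
sqrt((|z|-a)/2) = sqrt((13.6653-(-10.7))/2) = sqrt(12.1826) = 3.4904

±(1.2176 + 3.4904i) i.e. 1.2176 + 3.4904i and -1.2176 - 3.4904i


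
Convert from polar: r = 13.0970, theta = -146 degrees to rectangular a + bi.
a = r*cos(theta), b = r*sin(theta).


a = 13.0970*cos(-146°) = 13.0970*(-0.82904) = -10.8579
b = 13.0970*sin(-146°) = 13.0970*(-0.55919) = -7.3237

-10.8579 - 7.3237i


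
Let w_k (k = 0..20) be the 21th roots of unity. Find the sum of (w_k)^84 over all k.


The roots are w_k = w^k with w = e^(2*pi*i/21), and (w^k)^84 = (w^84)^k.
So S = 1 + u + u^2 + ... + u^(20) with u = w^84.
84 = 4*21 + 0, so 84 is a multiple of 21 and u = (w^21)^4 = 1.
Every one of the 21 terms equals 1: S = 21

S = 21


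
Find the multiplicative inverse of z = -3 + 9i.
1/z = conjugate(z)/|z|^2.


|z|^2 = 9+81 = 90
1/z = (-3 - 9i)/90

1/z = -0.0333 - 0.1000i


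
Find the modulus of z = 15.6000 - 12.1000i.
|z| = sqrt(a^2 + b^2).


|z| = sqrt(15.6^2 + (-12.1)^2) = sqrt(243.36 + 146.41) = sqrt(389.77) = 19.7426

|z| = 19.7426


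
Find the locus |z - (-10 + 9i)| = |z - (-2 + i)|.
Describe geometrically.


Equal distances means the locus is the perpendicular bisector of z1 and z2.
Midpoint = ((-10+(-2))/2, (9+1)/2) = (-6.0000, 5.0000)

Perpendicular bisector through (-6.0000, 5.0000)


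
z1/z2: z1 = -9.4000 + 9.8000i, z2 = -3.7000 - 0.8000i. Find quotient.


Conjugate of z2 = -3.7000 + 0.8000i
Numerator: (-9.4000 + 9.8000i)(-3.7000 + 0.8000i) = 26.9400 - 43.7800i
Denominator: (-3.7)^2 + (-0.8)^2 = 14.33
Result = (26.9400 - 43.7800i)/14.33

1.8800 - 3.0551i


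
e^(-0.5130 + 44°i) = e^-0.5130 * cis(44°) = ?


e^-0.5130 = 0.5987
cos(44°) = 0.71934
sin(44°) = 0.6947
Real = 0.5987*0.71934 = 0.4307
Imag = 0.5987*0.6947 = 0.4159

0.4307 + 0.4159i


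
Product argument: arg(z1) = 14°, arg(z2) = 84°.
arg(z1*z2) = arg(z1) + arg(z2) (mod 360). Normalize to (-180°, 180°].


arg(z1*z2) = 14° + 84° = 98°
Normalized to (-180°, 180°]: 98°

98°


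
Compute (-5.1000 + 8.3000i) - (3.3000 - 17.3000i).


Real: -5.1 - 3.3 = -8.4
Imag: 8.3 + 17.3 = 25.6

-8.4000 + 25.6000i


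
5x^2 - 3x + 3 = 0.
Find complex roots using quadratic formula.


disc = (-3)^2 - 4*5*3 = 9 - 60 = -51
sqrt(|disc|) = sqrt(51) = 7.1414
Real part = 3/(2*5) = 0.3000
Imag part = 7.1414/(2*5) = 0.7141

0.3000 ± 0.7141i


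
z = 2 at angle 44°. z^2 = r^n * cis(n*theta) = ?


r^2 = 2^2 = 4
n*theta = 2*44° = 88° = 88° (mod 360)
a = 4*cos(88°) = 0.1396
b = 4*sin(88°) = 3.9976

4 cis(88°) = 0.1396 + 3.9976i


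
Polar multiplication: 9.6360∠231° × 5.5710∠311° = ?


r = 9.6360 * 5.5710 = 53.6822
theta = 231° + 311° = 542° = 182° (mod 360)

53.6822 cis(182°)


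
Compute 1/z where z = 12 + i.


|z|^2 = 144+1 = 145
1/z = (12 - 1i)/145

1/z = 0.0828 - 0.0069i


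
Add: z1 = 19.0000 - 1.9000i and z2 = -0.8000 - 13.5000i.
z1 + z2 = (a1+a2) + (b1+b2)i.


Real: 19 - 0.8 = 18.2
Imag: -1.9 - 13.5 = -15.4

18.2000 - 15.4000i


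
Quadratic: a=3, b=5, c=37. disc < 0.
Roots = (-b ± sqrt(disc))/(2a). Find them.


disc = 5^2 - 4*3*37 = 25 - 444 = -419
sqrt(|disc|) = sqrt(419) = 20.4695
Real part = -5/(2*3) = -0.8333
Imag part = 20.4695/(2*3) = 3.4116

-0.8333 ± 3.4116i


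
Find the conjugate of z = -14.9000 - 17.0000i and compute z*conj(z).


z_bar = -14.9000 + 17.0000i
z*z_bar = (-14.9)^2 + (-17)^2 = 222.01 + 289 = 511.01

z_bar = -14.9000 + 17.0000i, z*z_bar = 511.01


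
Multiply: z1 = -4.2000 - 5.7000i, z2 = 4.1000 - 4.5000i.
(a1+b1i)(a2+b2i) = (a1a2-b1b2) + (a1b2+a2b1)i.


Real = -4.2*4.1 - (-5.7)*(-4.5) = -17.22 - 25.65 = -42.87
Imag = -4.2*(-4.5) + 4.1*(-5.7) = 18.9 - (23.37) = -4.47

-42.8700 - 4.4700i


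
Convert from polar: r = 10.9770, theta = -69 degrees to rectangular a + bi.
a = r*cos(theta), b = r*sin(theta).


a = 10.9770*cos(-69°) = 10.9770*0.35837 = 3.9338
b = 10.9770*sin(-69°) = 10.9770*(-0.93358) = -10.2479

3.9338 - 10.2479i


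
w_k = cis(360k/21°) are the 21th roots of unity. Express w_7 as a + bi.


Angle = 360*7/21 = 120°
a = cos(120°) = -0.5000
b = sin(120°) = 0.8660

-0.5000 + 0.8660i


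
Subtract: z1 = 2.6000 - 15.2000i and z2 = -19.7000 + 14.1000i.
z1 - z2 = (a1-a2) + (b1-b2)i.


Real: 2.6 + 19.7 = 22.3
Imag: -15.2 - 14.1 = -29.3

22.3000 - 29.3000i


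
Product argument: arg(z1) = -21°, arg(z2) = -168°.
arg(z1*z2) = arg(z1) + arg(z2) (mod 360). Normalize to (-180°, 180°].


arg(z1*z2) = -21° - 168° = -189°
Normalized to (-180°, 180°]: 171°

171°


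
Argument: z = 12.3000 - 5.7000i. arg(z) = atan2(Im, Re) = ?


Re = 12.3, Im = -5.7
arg = atan2(-5.7, 12.3) = -24.8637 degrees

arg(z) = -24.8637 degrees


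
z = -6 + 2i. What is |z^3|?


|z| = sqrt(36+4) = sqrt(40) = 6.3246
|z^3| = |z|^3 = (sqrt(40))^3 = 40*sqrt(40)

|z^3| = 40*sqrt(40) ≈ 252.9822


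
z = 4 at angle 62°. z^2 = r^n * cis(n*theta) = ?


r^2 = 4^2 = 16
n*theta = 2*62° = 124° = 124° (mod 360)
a = 16*cos(124°) = -8.9471
b = 16*sin(124°) = 13.2646

16 cis(124°) = -8.9471 + 13.2646i


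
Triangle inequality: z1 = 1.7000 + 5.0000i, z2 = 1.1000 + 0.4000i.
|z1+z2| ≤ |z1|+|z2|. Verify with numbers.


|z1| = sqrt(1.7^2 + 5^2) = sqrt(27.89) = 5.2811
|z2| = sqrt(1.1^2 + 0.4^2) = sqrt(1.37) = 1.1705
z1+z2 = 2.8000 + 5.4000i
|z1+z2| = sqrt(37) = 6.0828
|z1|+|z2| = 5.2811 + 1.1705 = 6.4516

|z1+z2| = 6.0828 ≤ |z1|+|z2| = 6.4516 (verified)


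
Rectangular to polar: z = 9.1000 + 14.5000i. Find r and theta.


r = sqrt(82.81+210.25) = sqrt(293.06) = 17.1190
theta = atan2(14.5, 9.1) = 57.8882 degrees

r = 17.1190, theta = 57.8882 degrees


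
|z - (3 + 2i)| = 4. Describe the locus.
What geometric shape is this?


|z - z0| = r is a circle with center z0 and radius r.
Center = (3, 2), radius = 4

Circle with center (3, 2) and radius 4


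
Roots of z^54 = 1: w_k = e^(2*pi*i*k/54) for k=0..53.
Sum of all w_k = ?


The sum of all 54th roots of unity is 0.
Geometric series: (1 - w^54)/(1 - w) = (1-1)/(1-w) = 0 since w^54 = 1, w ≠ 1.
Alternatively: coefficient of z^53 in z^54 - 1 is 0.

0


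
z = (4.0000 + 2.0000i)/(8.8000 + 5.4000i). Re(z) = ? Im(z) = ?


Multiply by conjugate: (4.0000 + 2.0000i)(8.8000 - 5.4000i) / (8.8^2 + 5.4^2)
Numerator real = 4*8.8 + 2*5.4 = 46
Numerator imag = 2*8.8 - 4*5.4 = -4
Denominator = 106.6
Re(z) = 46/106.6 = 0.4315
Im(z) = -4/106.6 = -0.0375

Re(z) = 0.4315, Im(z) = -0.0375


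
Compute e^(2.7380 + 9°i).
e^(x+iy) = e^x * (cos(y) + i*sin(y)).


e^2.7380 = 15.45604
cos(9°) = 0.98769
sin(9°) = 0.156434
Real = 15.45604*0.98769 = 15.2658
Imag = 15.45604*0.156434 = 2.4179

15.2658 + 2.4179i


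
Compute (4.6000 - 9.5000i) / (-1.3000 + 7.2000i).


Conjugate of z2 = -1.3000 - 7.2000i
Numerator: (4.6000 - 9.5000i)(-1.3000 - 7.2000i) = -74.3800 - 20.7700i
Denominator: (-1.3)^2 + 7.2^2 = 53.53
Result = (-74.3800 - 20.7700i)/53.53

-1.3895 - 0.3880i


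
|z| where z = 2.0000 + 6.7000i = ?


|z| = sqrt(2^2 + 6.7^2) = sqrt(4 + 44.89) = sqrt(48.89) = 6.9921

|z| = 6.9921


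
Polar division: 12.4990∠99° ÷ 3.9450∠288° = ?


r = 12.4990 / 3.9450 = 3.1683
theta = 99° - 288° = -189° = 171° (mod 360)

3.1683 cis(171°)


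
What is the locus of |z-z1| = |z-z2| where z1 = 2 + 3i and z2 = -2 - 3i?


Equal distances means the locus is the perpendicular bisector of z1 and z2.
Midpoint = ((2+(-2))/2, (3+(-3))/2) = (0, 0)

Perpendicular bisector through (0, 0)


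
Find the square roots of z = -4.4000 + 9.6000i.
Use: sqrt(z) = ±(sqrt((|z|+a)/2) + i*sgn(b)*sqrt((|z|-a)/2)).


|z| = sqrt(19.36+92.16) = 10.5603
sqrt((|z|+a)/2) = sqrt((10.5603+(-4.4))/2) = sqrt(3.0802) = 1.7550
sqrt((|z|-a)/2) = sqrt((10.5603-(-4.4))/2) = sqrt(7.4802) = 2.7350

±(1.7550 + 2.7350i) i.e. 1.7550 + 2.7350i and -1.7550 - 2.7350i


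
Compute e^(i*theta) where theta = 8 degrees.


cos(8°) = 0.9903
sin(8°) = 0.1392

e^(i*8°) = 0.9903 + 0.1392i


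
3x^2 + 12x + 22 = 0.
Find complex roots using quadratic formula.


disc = 12^2 - 4*3*22 = 144 - 264 = -120
sqrt(|disc|) = sqrt(120) = 10.9545
Real part = -12/(2*3) = -2.0000
Imag part = 10.9545/(2*3) = 1.8257

-2.0000 ± 1.8257i


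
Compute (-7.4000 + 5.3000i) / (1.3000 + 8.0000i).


Conjugate of z2 = 1.3000 - 8.0000i
Numerator: (-7.4000 + 5.3000i)(1.3000 - 8.0000i) = 32.7800 + 66.0900i
Denominator: 1.3^2 + 8^2 = 65.69
Result = (32.7800 + 66.0900i)/65.69

0.4990 + 1.0061i


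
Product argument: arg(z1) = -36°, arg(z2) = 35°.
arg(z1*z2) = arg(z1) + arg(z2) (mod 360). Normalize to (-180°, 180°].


arg(z1*z2) = -36° + 35° = -1°
Normalized to (-180°, 180°]: -1°

-1°


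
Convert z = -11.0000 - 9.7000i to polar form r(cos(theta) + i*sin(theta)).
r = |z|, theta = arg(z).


r = sqrt(121+94.09) = sqrt(215.09) = 14.6659
theta = atan2(-9.7, -11) = -138.5936 degrees

r = 14.6659, theta = -138.5936 degrees


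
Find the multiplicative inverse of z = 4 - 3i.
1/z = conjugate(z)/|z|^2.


|z|^2 = 16+9 = 25
1/z = (4 + 3i)/25

1/z = 0.1600 + 0.1200i


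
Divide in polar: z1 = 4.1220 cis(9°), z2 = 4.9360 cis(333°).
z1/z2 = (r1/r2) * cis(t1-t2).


r = 4.1220 / 4.9360 = 0.8351
theta = 9° - 333° = -324° = 36° (mod 360)

0.8351 cis(36°)


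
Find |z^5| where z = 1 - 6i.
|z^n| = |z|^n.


|z| = sqrt(1+36) = sqrt(37) = 6.0828
|z^5| = |z|^5 = (sqrt(37))^5 = 37^2 * sqrt(37) = 1369*sqrt(37)

|z^5| = 1369*sqrt(37) ≈ 8327.3019


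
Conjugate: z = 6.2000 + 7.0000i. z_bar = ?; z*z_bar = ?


z_bar = 6.2000 - 7.0000i
z*z_bar = 6.2^2 + 7^2 = 38.44 + 49 = 87.44

z_bar = 6.2000 - 7.0000i, z*z_bar = 87.44


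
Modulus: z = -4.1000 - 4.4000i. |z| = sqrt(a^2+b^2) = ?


|z| = sqrt((-4.1)^2 + (-4.4)^2) = sqrt(16.81 + 19.36) = sqrt(36.17) = 6.0141

|z| = 6.0141


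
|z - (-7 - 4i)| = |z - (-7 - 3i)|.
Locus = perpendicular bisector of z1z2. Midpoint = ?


Equal distances means the locus is the perpendicular bisector of z1 and z2.
Midpoint = ((-7+(-7))/2, (-4+(-3))/2) = (-7.0000, -3.5000)

Perpendicular bisector through (-7.0000, -3.5000)


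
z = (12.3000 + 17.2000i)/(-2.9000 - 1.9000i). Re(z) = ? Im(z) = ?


Multiply by conjugate: (12.3000 + 17.2000i)(-2.9000 + 1.9000i) / ((-2.9)^2 + (-1.9)^2)
Numerator real = 12.3*(-2.9) + 17.2*(-1.9) = -68.35
Numerator imag = 17.2*(-2.9) - 12.3*(-1.9) = -26.51
Denominator = 12.02
Re(z) = -68.35/12.02 = -5.6864
Im(z) = -26.51/12.02 = -2.2055

Re(z) = -5.6864, Im(z) = -2.2055


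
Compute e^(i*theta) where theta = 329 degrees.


cos(329°) = 0.8572
sin(329°) = -0.5150

e^(i*329°) = 0.8572 - 0.5150i


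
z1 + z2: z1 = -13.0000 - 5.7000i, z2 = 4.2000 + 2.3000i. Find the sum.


Real: -13 + 4.2 = -8.8
Imag: -5.7 + 2.3 = -3.4

-8.8000 - 3.4000i


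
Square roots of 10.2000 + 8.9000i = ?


|z| = sqrt(104.04+79.21) = 13.5370
sqrt((|z|+a)/2) = sqrt((13.5370+10.2)/2) = sqrt(11.8685) = 3.4451
sqrt((|z|-a)/2) = sqrt((13.5370-10.2)/2) = sqrt(1.6685) = 1.2917

±(3.4451 + 1.2917i) i.e. 3.4451 + 1.2917i and -3.4451 - 1.2917i


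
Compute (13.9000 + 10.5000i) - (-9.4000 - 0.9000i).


Real: 13.9 + 9.4 = 23.3
Imag: 10.5 + 0.9 = 11.4

23.3000 + 11.4000i


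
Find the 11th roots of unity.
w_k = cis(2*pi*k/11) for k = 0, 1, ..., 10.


The 11th roots of unity are cis(360k/11°) for k=0..10
Angle step = 360/11 = 32.7273°
Primitive root: cis(32.7273°)
Primitive root = 0.8413 + 0.5406i

11 roots at angles: 0°, 32.7273°, 65.4545°, 98.1818°, 130.9091°, 163.6364°, 196.3636°, 229.0909°, 261.8182°, 294.5455°, 327.2727°


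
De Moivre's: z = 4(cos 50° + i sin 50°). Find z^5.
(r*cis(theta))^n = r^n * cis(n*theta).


r^5 = 4^5 = 1024
n*theta = 5*50° = 250° = 250° (mod 360)
a = 1024*cos(250°) = -350.2286
b = 1024*sin(250°) = -962.2452

1024 cis(250°) = -350.2286 - 962.2452i


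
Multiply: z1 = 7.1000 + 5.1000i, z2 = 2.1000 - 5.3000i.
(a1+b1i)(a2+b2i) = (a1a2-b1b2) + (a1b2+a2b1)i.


Real = 7.1*2.1 - 5.1*(-5.3) = 14.91 - (-27.03) = 41.94
Imag = 7.1*(-5.3) + 2.1*5.1 = -37.63 + 10.71 = -26.92

41.9400 - 26.9200i


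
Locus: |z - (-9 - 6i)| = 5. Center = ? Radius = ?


|z - z0| = r is a circle with center z0 and radius r.
Center = (-9, -6), radius = 5

Circle with center (-9, -6) and radius 5


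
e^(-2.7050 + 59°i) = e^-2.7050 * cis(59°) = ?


e^-2.7050 = 0.06687
cos(59°) = 0.515
sin(59°) = 0.8572
Real = 0.06687*0.515 = 0.0344
Imag = 0.06687*0.8572 = 0.0573

0.0344 + 0.0573i


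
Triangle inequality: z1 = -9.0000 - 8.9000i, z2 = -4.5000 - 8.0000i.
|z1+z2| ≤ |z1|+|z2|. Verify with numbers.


|z1| = sqrt((-9)^2 + (-8.9)^2) = sqrt(160.21) = 12.6574
|z2| = sqrt((-4.5)^2 + (-8)^2) = sqrt(84.25) = 9.1788
z1+z2 = -13.5000 - 16.9000i
|z1+z2| = sqrt(467.86) = 21.6301
|z1|+|z2| = 12.6574 + 9.1788 = 21.8362

|z1+z2| = 21.6301 ≤ |z1|+|z2| = 21.8362 (verified)


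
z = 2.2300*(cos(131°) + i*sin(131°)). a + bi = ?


a = 2.2300*cos(131°) = 2.2300*(-0.65606) = -1.4630
b = 2.2300*sin(131°) = 2.2300*0.7547 = 1.6830

-1.4630 + 1.6830i


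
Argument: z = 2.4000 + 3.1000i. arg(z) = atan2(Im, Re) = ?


Re = 2.4, Im = 3.1
arg = atan2(3.1, 2.4) = 52.2532 degrees

arg(z) = 52.2532 degrees


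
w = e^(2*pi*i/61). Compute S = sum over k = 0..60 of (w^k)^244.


The roots are w_k = w^k with w = e^(2*pi*i/61), and (w^k)^244 = (w^244)^k.
So S = 1 + u + u^2 + ... + u^(60) with u = w^244.
244 = 4*61 + 0, so 244 is a multiple of 61 and u = (w^61)^4 = 1.
Every one of the 61 terms equals 1: S = 61

S = 61


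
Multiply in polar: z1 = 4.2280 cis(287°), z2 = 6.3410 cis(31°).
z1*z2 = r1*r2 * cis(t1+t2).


r = 4.2280 * 6.3410 = 26.8097
theta = 287° + 31° = 318° = 318° (mod 360)

26.8097 cis(318°)


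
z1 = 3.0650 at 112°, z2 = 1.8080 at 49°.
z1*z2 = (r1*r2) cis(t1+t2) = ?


r = 3.0650 * 1.8080 = 5.5415
theta = 112° + 49° = 161° = 161° (mod 360)

5.5415 cis(161°)


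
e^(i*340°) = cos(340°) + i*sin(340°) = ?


cos(340°) = 0.9397
sin(340°) = -0.3420

e^(i*340°) = 0.9397 - 0.3420i


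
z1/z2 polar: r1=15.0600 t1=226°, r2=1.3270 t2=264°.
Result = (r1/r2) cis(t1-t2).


r = 15.0600 / 1.3270 = 11.3489
theta = 226° - 264° = -38° = 322° (mod 360)

11.3489 cis(322°)


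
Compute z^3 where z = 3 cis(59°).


r^3 = 3^3 = 27
n*theta = 3*59° = 177° = 177° (mod 360)
a = 27*cos(177°) = -26.9630
b = 27*sin(177°) = 1.4131

27 cis(177°) = -26.9630 + 1.4131i


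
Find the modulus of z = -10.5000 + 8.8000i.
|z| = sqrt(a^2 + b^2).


|z| = sqrt((-10.5)^2 + 8.8^2) = sqrt(110.25 + 77.44) = sqrt(187.69) = 13.7000

|z| = 13.7000


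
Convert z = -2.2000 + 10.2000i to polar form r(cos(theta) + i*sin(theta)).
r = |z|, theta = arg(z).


r = sqrt(4.84+104.04) = sqrt(108.88) = 10.4346
theta = atan2(10.2, -2.2) = 102.1715 degrees

r = 10.4346, theta = 102.1715 degrees


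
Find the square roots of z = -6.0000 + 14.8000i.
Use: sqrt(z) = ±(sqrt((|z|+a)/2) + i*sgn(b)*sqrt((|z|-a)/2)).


|z| = sqrt(36+219.04) = 15.9700
sqrt((|z|+a)/2) = sqrt((15.9700+(-6))/2) = sqrt(4.9850) = 2.2327
sqrt((|z|-a)/2) = sqrt((15.9700-(-6))/2) = sqrt(10.9850) = 3.3144

±(2.2327 + 3.3144i) i.e. 2.2327 + 3.3144i and -2.2327 - 3.3144i


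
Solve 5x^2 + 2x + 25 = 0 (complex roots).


disc = 2^2 - 4*5*25 = 4 - 500 = -496
sqrt(|disc|) = sqrt(496) = 22.2711
Real part = -2/(2*5) = -0.2000
Imag part = 22.2711/(2*5) = 2.2271

-0.2000 ± 2.2271i


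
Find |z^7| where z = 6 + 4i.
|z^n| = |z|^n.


|z| = sqrt(36+16) = sqrt(52) = 7.2111
|z^7| = |z|^7 = (sqrt(52))^7 = 52^3 * sqrt(52) = 140608*sqrt(52)

|z^7| = 140608*sqrt(52) ≈ 1013938.7075


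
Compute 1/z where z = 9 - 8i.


|z|^2 = 81+64 = 145
1/z = (9 + 8i)/145

1/z = 0.0621 + 0.0552i


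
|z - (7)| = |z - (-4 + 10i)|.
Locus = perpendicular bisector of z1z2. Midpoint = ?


Equal distances means the locus is the perpendicular bisector of z1 and z2.
Midpoint = ((7+(-4))/2, (0+10)/2) = (1.5000, 5.0000)

Perpendicular bisector through (1.5000, 5.0000)


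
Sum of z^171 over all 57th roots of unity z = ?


The roots are w_k = w^k with w = e^(2*pi*i/57), and (w^k)^171 = (w^171)^k.
So S = 1 + u + u^2 + ... + u^(56) with u = w^171.
171 = 3*57 + 0, so 171 is a multiple of 57 and u = (w^57)^3 = 1.
Every one of the 57 terms equals 1: S = 57

S = 57


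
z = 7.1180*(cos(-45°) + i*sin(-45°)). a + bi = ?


a = 7.1180*cos(-45°) = 7.1180*0.70711 = 5.0332
b = 7.1180*sin(-45°) = 7.1180*(-0.70711) = -5.0332

5.0332 - 5.0332i


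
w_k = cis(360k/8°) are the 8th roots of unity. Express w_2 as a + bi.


Angle = 360*2/8 = 90°
a = cos(90°) = 0
b = sin(90°) = 1.0000

0 + 1.0000i


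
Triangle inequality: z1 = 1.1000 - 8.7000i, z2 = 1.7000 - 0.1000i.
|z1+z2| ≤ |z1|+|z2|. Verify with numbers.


|z1| = sqrt(1.1^2 + (-8.7)^2) = sqrt(76.9) = 8.7693
|z2| = sqrt(1.7^2 + (-0.1)^2) = sqrt(2.9) = 1.7029
z1+z2 = 2.8000 - 8.8000i
|z1+z2| = sqrt(85.28) = 9.2347
|z1|+|z2| = 8.7693 + 1.7029 = 10.4722

|z1+z2| = 9.2347 ≤ |z1|+|z2| = 10.4722 (verified)


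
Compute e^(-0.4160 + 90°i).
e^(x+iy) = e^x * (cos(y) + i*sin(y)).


e^-0.4160 = 0.6597
cos(90°) = 0
sin(90°) = 1
Real = 0.6597*0 = 0
Imag = 0.6597*1 = 0.6597

0 + 0.6597i


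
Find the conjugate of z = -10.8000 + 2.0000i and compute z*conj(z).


z_bar = -10.8000 - 2.0000i
z*z_bar = (-10.8)^2 + 2^2 = 116.64 + 4 = 120.64

z_bar = -10.8000 - 2.0000i, z*z_bar = 120.64


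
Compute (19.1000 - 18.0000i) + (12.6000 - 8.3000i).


Real: 19.1 + 12.6 = 31.7
Imag: -18 - 8.3 = -26.3

31.7000 - 26.3000i


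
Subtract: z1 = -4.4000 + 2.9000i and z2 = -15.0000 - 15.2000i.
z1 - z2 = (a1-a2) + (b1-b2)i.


Real: -4.4 + 15 = 10.6
Imag: 2.9 + 15.2 = 18.1

10.6000 + 18.1000i


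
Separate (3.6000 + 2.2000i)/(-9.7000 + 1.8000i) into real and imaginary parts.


Multiply by conjugate: (3.6000 + 2.2000i)(-9.7000 - 1.8000i) / ((-9.7)^2 + 1.8^2)
Numerator real = 3.6*(-9.7) + 2.2*1.8 = -30.96
Numerator imag = 2.2*(-9.7) - 3.6*1.8 = -27.82
Denominator = 97.33
Re(z) = -30.96/97.33 = -0.3181
Im(z) = -27.82/97.33 = -0.2858

Re(z) = -0.3181, Im(z) = -0.2858


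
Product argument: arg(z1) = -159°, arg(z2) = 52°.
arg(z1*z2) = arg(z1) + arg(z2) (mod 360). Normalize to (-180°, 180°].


arg(z1*z2) = -159° + 52° = -107°
Normalized to (-180°, 180°]: -107°

-107°


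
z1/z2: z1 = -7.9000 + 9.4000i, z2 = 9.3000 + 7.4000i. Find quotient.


Conjugate of z2 = 9.3000 - 7.4000i
Numerator: (-7.9000 + 9.4000i)(9.3000 - 7.4000i) = -3.9100 + 145.8800i
Denominator: 9.3^2 + 7.4^2 = 141.25
Result = (-3.9100 + 145.8800i)/141.25

-0.0277 + 1.0328i


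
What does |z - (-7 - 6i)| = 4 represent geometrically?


|z - z0| = r is a circle with center z0 and radius r.
Center = (-7, -6), radius = 4

Circle with center (-7, -6) and radius 4


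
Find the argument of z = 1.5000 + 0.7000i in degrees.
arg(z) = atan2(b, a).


Re = 1.5, Im = 0.7
arg = atan2(0.7, 1.5) = 25.0169 degrees

arg(z) = 25.0169 degrees


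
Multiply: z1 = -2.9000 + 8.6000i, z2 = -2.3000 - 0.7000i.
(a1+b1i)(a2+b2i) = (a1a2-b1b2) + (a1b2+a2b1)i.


Real = -2.9*(-2.3) - 8.6*(-0.7) = 6.67 - (-6.02) = 12.69
Imag = -2.9*(-0.7) - (2.3)*8.6 = 2.03 - (19.78) = -17.75

12.6900 - 17.7500i


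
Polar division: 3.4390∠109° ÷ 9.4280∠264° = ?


r = 3.4390 / 9.4280 = 0.3648
theta = 109° - 264° = -155° = 205° (mod 360)

0.3648 cis(205°)


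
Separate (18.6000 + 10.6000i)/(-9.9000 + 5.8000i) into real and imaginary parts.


Multiply by conjugate: (18.6000 + 10.6000i)(-9.9000 - 5.8000i) / ((-9.9)^2 + 5.8^2)
Numerator real = 18.6*(-9.9) + 10.6*5.8 = -122.66
Numerator imag = 10.6*(-9.9) - 18.6*5.8 = -212.82
Denominator = 131.65
Re(z) = -122.66/131.65 = -0.9317
Im(z) = -212.82/131.65 = -1.6166

Re(z) = -0.9317, Im(z) = -1.6166


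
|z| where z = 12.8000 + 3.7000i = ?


|z| = sqrt(12.8^2 + 3.7^2) = sqrt(163.84 + 13.69) = sqrt(177.53) = 13.3240

|z| = 13.3240


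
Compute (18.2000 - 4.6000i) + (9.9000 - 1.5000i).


Real: 18.2 + 9.9 = 28.1
Imag: -4.6 - 1.5 = -6.1

28.1000 - 6.1000i


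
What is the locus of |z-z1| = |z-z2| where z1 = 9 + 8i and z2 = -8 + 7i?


Equal distances means the locus is the perpendicular bisector of z1 and z2.
Midpoint = ((9+(-8))/2, (8+7)/2) = (0.5000, 7.5000)

Perpendicular bisector through (0.5000, 7.5000)


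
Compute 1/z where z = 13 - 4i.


|z|^2 = 169+16 = 185
1/z = (13 + 4i)/185

1/z = 0.0703 + 0.0216i


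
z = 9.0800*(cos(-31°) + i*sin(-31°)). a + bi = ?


a = 9.0800*cos(-31°) = 9.0800*0.85717 = 7.7831
b = 9.0800*sin(-31°) = 9.0800*(-0.515038) = -4.6765

7.7831 - 4.6765i


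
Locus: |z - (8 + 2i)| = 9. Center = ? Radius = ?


|z - z0| = r is a circle with center z0 and radius r.
Center = (8, 2), radius = 9

Circle with center (8, 2) and radius 9


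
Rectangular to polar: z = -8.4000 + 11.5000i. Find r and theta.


r = sqrt(70.56+132.25) = sqrt(202.81) = 14.2411
theta = atan2(11.5, -8.4) = 126.1457 degrees

r = 14.2411, theta = 126.1457 degrees


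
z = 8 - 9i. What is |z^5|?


|z| = sqrt(64+81) = sqrt(145) = 12.0416
|z^5| = |z|^5 = (sqrt(145))^5 = 145^2 * sqrt(145) = 21025*sqrt(145)

|z^5| = 21025*sqrt(145) ≈ 253174.5260


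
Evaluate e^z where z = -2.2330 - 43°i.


e^-2.2330 = 0.1072
cos(-43°) = 0.7314
sin(-43°) = -0.682
Real = 0.1072*0.7314 = 0.0784
Imag = 0.1072*(-0.682) = -0.0731

0.0784 - 0.0731i


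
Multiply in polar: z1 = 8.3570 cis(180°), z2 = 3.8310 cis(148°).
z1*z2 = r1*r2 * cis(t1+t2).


r = 8.3570 * 3.8310 = 32.0157
theta = 180° + 148° = 328° = 328° (mod 360)

32.0157 cis(328°)


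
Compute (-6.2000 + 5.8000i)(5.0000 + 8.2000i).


Real = -6.2*5 - 5.8*8.2 = -31 - 47.56 = -78.56
Imag = -6.2*8.2 + 5*5.8 = -50.84 + 29 = -21.84

-78.5600 - 21.8400i


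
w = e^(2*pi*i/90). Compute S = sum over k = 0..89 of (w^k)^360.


The roots are w_k = w^k with w = e^(2*pi*i/90), and (w^k)^360 = (w^360)^k.
So S = 1 + u + u^2 + ... + u^(89) with u = w^360.
360 = 4*90 + 0, so 360 is a multiple of 90 and u = (w^90)^4 = 1.
Every one of the 90 terms equals 1: S = 90

S = 90


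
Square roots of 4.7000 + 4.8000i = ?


|z| = sqrt(22.09+23.04) = 6.7179
sqrt((|z|+a)/2) = sqrt((6.7179+4.7)/2) = sqrt(5.7089) = 2.3893
sqrt((|z|-a)/2) = sqrt((6.7179-4.7)/2) = sqrt(1.0089) = 1.0045

±(2.3893 + 1.0045i) i.e. 2.3893 + 1.0045i and -2.3893 - 1.0045i


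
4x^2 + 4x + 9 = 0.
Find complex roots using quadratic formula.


disc = 4^2 - 4*4*9 = 16 - 144 = -128
sqrt(|disc|) = sqrt(128) = 11.3137
Real part = -4/(2*4) = -0.5000
Imag part = 11.3137/(2*4) = 1.4142

-0.5000 ± 1.4142i


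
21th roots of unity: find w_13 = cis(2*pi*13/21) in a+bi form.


Angle = 360*13/21 = 222.8571°
a = cos(222.8571°) = -0.7331
b = sin(222.8571°) = -0.6802

-0.7331 - 0.6802i


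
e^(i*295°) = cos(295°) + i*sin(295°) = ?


cos(295°) = 0.4226
sin(295°) = -0.9063

e^(i*295°) = 0.4226 - 0.9063i


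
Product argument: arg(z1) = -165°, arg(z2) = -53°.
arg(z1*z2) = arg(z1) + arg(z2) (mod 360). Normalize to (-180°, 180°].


arg(z1*z2) = -165° - 53° = -218°
Normalized to (-180°, 180°]: 142°

142°


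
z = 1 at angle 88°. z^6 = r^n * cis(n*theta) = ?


r^6 = 1^6 = 1
n*theta = 6*88° = 528° = 168° (mod 360)
a = 1*cos(168°) = -0.9781
b = 1*sin(168°) = 0.2079

1 cis(168°) = -0.9781 + 0.2079i


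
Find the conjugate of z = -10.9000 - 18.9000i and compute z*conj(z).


z_bar = -10.9000 + 18.9000i
z*z_bar = (-10.9)^2 + (-18.9)^2 = 118.81 + 357.21 = 476.02

z_bar = -10.9000 + 18.9000i, z*z_bar = 476.02


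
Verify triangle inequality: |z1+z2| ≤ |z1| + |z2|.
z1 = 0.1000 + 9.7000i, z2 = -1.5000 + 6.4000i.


|z1| = sqrt(0.1^2 + 9.7^2) = sqrt(94.1) = 9.7005
|z2| = sqrt((-1.5)^2 + 6.4^2) = sqrt(43.21) = 6.5734
z1+z2 = -1.4000 + 16.1000i
|z1+z2| = sqrt(261.17) = 16.1608
|z1|+|z2| = 9.7005 + 6.5734 = 16.2739

|z1+z2| = 16.1608 ≤ |z1|+|z2| = 16.2739 (verified)


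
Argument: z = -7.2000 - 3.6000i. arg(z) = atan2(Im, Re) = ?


Re = -7.2, Im = -3.6
arg = atan2(-3.6, -7.2) = -153.4349 degrees

arg(z) = -153.4349 degrees


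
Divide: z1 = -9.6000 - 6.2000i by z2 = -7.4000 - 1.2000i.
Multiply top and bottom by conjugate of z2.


Conjugate of z2 = -7.4000 + 1.2000i
Numerator: (-9.6000 - 6.2000i)(-7.4000 + 1.2000i) = 78.4800 + 34.3600i
Denominator: (-7.4)^2 + (-1.2)^2 = 56.2
Result = (78.4800 + 34.3600i)/56.2

1.3964 + 0.6114i


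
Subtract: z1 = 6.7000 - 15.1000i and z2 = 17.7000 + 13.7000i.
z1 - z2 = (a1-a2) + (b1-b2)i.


Real: 6.7 - 17.7 = -11
Imag: -15.1 - 13.7 = -28.8

-11.0000 - 28.8000i


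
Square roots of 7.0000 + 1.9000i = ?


|z| = sqrt(49+3.61) = 7.2533
sqrt((|z|+a)/2) = sqrt((7.2533+7)/2) = sqrt(7.1266) = 2.6696
sqrt((|z|-a)/2) = sqrt((7.2533-7)/2) = sqrt(0.1266) = 0.3559

±(2.6696 + 0.3559i) i.e. 2.6696 + 0.3559i and -2.6696 - 0.3559i


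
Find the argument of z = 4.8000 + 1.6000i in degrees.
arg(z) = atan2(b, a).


Re = 4.8, Im = 1.6
arg = atan2(1.6, 4.8) = 18.4349 degrees

arg(z) = 18.4349 degrees


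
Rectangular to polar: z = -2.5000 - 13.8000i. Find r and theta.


r = sqrt(6.25+190.44) = sqrt(196.69) = 14.0246
theta = atan2(-13.8, -2.5) = -100.2683 degrees

r = 14.0246, theta = -100.2683 degrees


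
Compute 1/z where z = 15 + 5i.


|z|^2 = 225+25 = 250
1/z = (15 - 5i)/250

1/z = 0.0600 - 0.0200i


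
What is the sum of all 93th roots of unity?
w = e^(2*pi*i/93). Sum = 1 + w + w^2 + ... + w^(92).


The sum of all 93th roots of unity is 0.
Geometric series: (1 - w^93)/(1 - w) = (1-1)/(1-w) = 0 since w^93 = 1, w ≠ 1.
Alternatively: coefficient of z^92 in z^93 - 1 is 0.

0


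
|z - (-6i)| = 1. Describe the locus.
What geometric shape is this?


|z - z0| = r is a circle with center z0 and radius r.
Center = (0, -6), radius = 1

Circle with center (0, -6) and radius 1


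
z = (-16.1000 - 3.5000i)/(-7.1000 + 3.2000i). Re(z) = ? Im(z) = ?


Multiply by conjugate: (-16.1000 - 3.5000i)(-7.1000 - 3.2000i) / ((-7.1)^2 + 3.2^2)
Numerator real = -16.1*(-7.1) - (3.5)*3.2 = 103.11
Numerator imag = -3.5*(-7.1) - (-16.1)*3.2 = 76.37
Denominator = 60.65
Re(z) = 103.11/60.65 = 1.7001
Im(z) = 76.37/60.65 = 1.2592

Re(z) = 1.7001, Im(z) = 1.2592


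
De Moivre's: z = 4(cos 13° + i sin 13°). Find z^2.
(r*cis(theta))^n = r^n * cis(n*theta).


r^2 = 4^2 = 16
n*theta = 2*13° = 26° = 26° (mod 360)
a = 16*cos(26°) = 14.3807
b = 16*sin(26°) = 7.0139

16 cis(26°) = 14.3807 + 7.0139i


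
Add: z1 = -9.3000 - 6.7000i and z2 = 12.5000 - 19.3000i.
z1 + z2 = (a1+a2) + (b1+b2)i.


Real: -9.3 + 12.5 = 3.2
Imag: -6.7 - 19.3 = -26

3.2000 - 26.0000i


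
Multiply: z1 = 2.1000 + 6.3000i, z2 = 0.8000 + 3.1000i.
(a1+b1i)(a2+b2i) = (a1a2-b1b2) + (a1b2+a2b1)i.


Real = 2.1*0.8 - 6.3*3.1 = 1.68 - 19.53 = -17.85
Imag = 2.1*3.1 + 0.8*6.3 = 6.51 + 5.04 = 11.55

-17.8500 + 11.5500i


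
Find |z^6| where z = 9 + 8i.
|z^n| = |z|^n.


|z| = sqrt(81+64) = sqrt(145) = 12.0416
|z^6| = |z|^6 = (sqrt(145))^6 = 145^3 = 3048625

|z^6| = 3048625


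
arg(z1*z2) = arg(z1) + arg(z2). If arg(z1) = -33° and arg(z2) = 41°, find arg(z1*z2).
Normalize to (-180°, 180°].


arg(z1*z2) = -33° + 41° = 8°
Normalized to (-180°, 180°]: 8°

8°


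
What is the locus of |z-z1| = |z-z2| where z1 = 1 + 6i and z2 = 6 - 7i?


Equal distances means the locus is the perpendicular bisector of z1 and z2.
Midpoint = ((1+6)/2, (6+(-7))/2) = (3.5000, -0.5000)

Perpendicular bisector through (3.5000, -0.5000)


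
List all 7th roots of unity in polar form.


The 7th roots of unity are cis(360k/7°) for k=0..6
Angle step = 360/7 = 51.4286°
Primitive root: cis(51.4286°)
Primitive root = 0.6235 + 0.7818i

7 roots at angles: 0°, 51.4286°, 102.8571°, 154.2857°, 205.7143°, 257.1429°, 308.5714°


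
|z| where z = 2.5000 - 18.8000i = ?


|z| = sqrt(2.5^2 + (-18.8)^2) = sqrt(6.25 + 353.44) = sqrt(359.69) = 18.9655

|z| = 18.9655


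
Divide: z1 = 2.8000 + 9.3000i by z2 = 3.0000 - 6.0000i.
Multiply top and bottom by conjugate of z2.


Conjugate of z2 = 3.0000 + 6.0000i
Numerator: (2.8000 + 9.3000i)(3.0000 + 6.0000i) = -47.4000 + 44.7000i
Denominator: 3^2 + (-6)^2 = 45
Result = (-47.4000 + 44.7000i)/45

-1.0533 + 0.9933i


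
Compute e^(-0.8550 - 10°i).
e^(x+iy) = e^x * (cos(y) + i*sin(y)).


e^-0.8550 = 0.4253
cos(-10°) = 0.9848
sin(-10°) = -0.1736
Real = 0.4253*0.9848 = 0.4188
Imag = 0.4253*(-0.1736) = -0.0738

0.4188 - 0.0738i


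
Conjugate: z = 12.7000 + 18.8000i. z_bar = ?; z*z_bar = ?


z_bar = 12.7000 - 18.8000i
z*z_bar = 12.7^2 + 18.8^2 = 161.29 + 353.44 = 514.73

z_bar = 12.7000 - 18.8000i, z*z_bar = 514.73


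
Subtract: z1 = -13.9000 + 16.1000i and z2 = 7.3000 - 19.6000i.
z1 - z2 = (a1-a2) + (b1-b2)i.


Real: -13.9 - 7.3 = -21.2
Imag: 16.1 + 19.6 = 35.7

-21.2000 + 35.7000i
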